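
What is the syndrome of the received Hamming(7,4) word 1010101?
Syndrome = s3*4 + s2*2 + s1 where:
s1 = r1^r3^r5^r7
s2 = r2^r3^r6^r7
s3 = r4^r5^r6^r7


s1=0, s2=0, s3=0

Syndrome = 0 (no error)


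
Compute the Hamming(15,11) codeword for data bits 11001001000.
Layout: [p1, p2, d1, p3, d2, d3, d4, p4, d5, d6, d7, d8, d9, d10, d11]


Parity bits: p1=1, p2=1, p3=0, p4=0

111010001001000


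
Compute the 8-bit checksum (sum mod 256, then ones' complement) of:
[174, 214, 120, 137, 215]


Sum = 860 mod 256 = 92
Complement = 163

163


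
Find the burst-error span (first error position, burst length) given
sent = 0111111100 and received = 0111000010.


XOR: 0000111110

Burst at position 4, length 5


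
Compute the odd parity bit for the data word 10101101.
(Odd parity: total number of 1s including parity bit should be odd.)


Number of 1s in data: 5
Parity bit: 0

0


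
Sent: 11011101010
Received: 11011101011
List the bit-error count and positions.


XOR: 00000000001

1 error(s) at position(s): 10


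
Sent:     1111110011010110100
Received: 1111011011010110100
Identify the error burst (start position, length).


XOR: 0000101000000000000

Burst at position 4, length 3


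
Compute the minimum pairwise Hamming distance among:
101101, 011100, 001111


Comparing all pairs, minimum distance: 2
Can detect 1 errors, correct 0 errors

2


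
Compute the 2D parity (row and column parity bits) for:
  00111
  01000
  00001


Row parities: 111
Column parities: 01110

Row P: 111, Col P: 01110, Corner: 1


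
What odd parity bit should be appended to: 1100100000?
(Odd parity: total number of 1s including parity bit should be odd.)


Number of 1s in data: 3
Parity bit: 0

0


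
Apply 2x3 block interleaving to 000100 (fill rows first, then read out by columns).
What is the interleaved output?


Matrix:
  000
  100
Read columns: 010000

010000


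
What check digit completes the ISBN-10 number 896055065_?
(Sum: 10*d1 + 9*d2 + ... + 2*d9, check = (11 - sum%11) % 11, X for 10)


Weighted sum: 292
292 mod 11 = 6

Check digit: 5


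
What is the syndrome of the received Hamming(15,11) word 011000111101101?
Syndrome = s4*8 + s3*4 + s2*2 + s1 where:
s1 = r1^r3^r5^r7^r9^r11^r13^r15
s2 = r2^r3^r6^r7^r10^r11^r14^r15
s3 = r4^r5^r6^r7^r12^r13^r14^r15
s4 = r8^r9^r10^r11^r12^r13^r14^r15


s1=1, s2=1, s3=0, s4=0

Syndrome = 3 (error at position 3)


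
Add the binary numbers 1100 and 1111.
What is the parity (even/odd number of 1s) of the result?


1100 = 12
1111 = 15
Sum = 27 = 11011
1s count = 4

even parity (4 ones in 11011)


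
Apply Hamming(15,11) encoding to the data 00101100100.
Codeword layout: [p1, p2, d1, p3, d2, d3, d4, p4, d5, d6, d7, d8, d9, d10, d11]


Parity bits: p1=0, p2=0, p3=0, p4=1

000001011100100


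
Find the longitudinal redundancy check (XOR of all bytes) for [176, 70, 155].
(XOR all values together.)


XOR chain: 176 ^ 70 ^ 155 = 109

109


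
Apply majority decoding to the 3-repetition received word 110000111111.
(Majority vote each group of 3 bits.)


Groups: 110, 000, 111, 111
Majority votes: 1011

1011


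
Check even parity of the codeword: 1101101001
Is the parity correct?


Number of 1s: 6

Yes, parity is correct (6 ones)


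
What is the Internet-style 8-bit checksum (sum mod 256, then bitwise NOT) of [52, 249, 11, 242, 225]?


Sum = 779 mod 256 = 11
Complement = 244

244


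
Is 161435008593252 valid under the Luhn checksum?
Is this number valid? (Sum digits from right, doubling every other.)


Luhn sum = 46
46 mod 10 = 6

Invalid (Luhn sum mod 10 = 6)


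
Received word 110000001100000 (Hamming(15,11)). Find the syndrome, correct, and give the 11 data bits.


Syndrome = 0: no error detected

Data: 00001100000 (no errors)


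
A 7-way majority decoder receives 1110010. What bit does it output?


Ones: 4 out of 7
Threshold: 4

1 (4/7 voted 1)


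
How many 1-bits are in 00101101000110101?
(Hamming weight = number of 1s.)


Counting 1s in 00101101000110101

8


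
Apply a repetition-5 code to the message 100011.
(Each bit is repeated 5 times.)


Each bit -> 5 copies

111110000000000000001111111111


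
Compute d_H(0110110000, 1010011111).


XOR: 1100101111
Count of 1s: 7

7


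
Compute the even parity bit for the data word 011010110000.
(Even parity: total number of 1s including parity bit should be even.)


Number of 1s in data: 5
Parity bit: 1

1


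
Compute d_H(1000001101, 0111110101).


XOR: 1111111000
Count of 1s: 7

7


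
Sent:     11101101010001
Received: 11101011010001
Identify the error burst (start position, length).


XOR: 00000110000000

Burst at position 5, length 2


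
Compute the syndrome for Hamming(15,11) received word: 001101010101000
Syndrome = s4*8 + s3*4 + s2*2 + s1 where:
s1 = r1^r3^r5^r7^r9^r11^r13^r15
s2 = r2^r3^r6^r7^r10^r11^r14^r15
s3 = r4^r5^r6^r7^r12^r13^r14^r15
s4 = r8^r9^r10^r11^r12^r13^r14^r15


s1=1, s2=1, s3=1, s4=1

Syndrome = 15 (error at position 15)


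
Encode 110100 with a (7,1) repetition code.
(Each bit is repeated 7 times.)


Each bit -> 7 copies

111111111111110000000111111100000000000000


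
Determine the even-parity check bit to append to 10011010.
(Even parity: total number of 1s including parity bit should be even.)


Number of 1s in data: 4
Parity bit: 0

0


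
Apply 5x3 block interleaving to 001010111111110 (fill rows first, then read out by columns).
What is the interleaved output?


Matrix:
  001
  010
  111
  111
  110
Read columns: 001110111110110

001110111110110


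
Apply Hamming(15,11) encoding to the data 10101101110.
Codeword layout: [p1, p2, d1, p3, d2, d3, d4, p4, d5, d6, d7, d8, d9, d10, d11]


Parity bits: p1=1, p2=0, p3=0, p4=1

101001011101110


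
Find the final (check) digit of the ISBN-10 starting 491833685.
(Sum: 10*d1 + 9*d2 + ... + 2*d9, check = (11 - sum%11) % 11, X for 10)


Weighted sum: 276
276 mod 11 = 1

Check digit: X


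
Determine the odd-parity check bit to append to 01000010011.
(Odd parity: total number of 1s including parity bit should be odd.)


Number of 1s in data: 4
Parity bit: 1

1


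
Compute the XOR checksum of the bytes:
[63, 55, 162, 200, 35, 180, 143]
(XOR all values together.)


XOR chain: 63 ^ 55 ^ 162 ^ 200 ^ 35 ^ 180 ^ 143 = 122

122


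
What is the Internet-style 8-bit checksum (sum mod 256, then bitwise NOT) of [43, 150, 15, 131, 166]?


Sum = 505 mod 256 = 249
Complement = 6

6


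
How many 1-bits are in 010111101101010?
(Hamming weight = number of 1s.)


Counting 1s in 010111101101010

9


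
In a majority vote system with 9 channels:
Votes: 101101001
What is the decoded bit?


Ones: 5 out of 9
Threshold: 5

1 (5/9 voted 1)


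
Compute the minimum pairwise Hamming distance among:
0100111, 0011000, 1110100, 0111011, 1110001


Comparing all pairs, minimum distance: 2
Can detect 1 errors, correct 0 errors

2


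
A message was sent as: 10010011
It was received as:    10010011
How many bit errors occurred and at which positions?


XOR: 00000000

0 errors (received matches sent)


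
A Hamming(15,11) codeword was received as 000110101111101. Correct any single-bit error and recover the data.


Syndrome = 0: no error detected

Data: 01011111101 (no errors)


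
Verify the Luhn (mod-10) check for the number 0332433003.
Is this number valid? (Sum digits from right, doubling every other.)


Luhn sum = 31
31 mod 10 = 1

Invalid (Luhn sum mod 10 = 1)


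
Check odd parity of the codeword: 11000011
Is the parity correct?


Number of 1s: 4

No, parity error (4 ones)


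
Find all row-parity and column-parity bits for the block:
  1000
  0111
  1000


Row parities: 111
Column parities: 0111

Row P: 111, Col P: 0111, Corner: 1


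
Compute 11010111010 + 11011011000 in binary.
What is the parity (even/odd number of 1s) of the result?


11010111010 = 1722
11011011000 = 1752
Sum = 3474 = 110110010010
1s count = 6

even parity (6 ones in 110110010010)


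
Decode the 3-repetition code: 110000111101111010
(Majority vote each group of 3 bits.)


Groups: 110, 000, 111, 101, 111, 010
Majority votes: 101110

101110


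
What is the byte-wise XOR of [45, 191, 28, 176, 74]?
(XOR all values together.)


XOR chain: 45 ^ 191 ^ 28 ^ 176 ^ 74 = 116

116


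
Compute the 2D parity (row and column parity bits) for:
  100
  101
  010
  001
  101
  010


Row parities: 101101
Column parities: 101

Row P: 101101, Col P: 101, Corner: 0


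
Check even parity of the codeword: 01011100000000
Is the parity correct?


Number of 1s: 4

Yes, parity is correct (4 ones)


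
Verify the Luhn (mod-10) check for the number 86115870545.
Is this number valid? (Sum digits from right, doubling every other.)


Luhn sum = 51
51 mod 10 = 1

Invalid (Luhn sum mod 10 = 1)


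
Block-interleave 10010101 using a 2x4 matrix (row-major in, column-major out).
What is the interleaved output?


Matrix:
  1001
  0101
Read columns: 10010011

10010011


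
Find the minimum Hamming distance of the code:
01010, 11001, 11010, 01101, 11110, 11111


Comparing all pairs, minimum distance: 1
Can detect 0 errors, correct 0 errors

1


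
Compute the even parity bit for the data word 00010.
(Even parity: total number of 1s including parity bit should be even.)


Number of 1s in data: 1
Parity bit: 1

1


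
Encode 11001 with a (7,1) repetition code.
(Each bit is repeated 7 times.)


Each bit -> 7 copies

11111111111111000000000000001111111


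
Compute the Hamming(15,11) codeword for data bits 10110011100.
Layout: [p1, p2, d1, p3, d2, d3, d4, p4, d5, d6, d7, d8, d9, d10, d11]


Parity bits: p1=0, p2=0, p3=0, p4=1

001001110011100


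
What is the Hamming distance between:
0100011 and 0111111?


XOR: 0011100
Count of 1s: 3

3


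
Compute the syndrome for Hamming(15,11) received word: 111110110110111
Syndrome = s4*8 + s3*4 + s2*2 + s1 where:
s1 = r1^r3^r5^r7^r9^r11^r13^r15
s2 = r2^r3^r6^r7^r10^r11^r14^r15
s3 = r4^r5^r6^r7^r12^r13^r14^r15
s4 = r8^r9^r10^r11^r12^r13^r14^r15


s1=1, s2=1, s3=0, s4=0

Syndrome = 3 (error at position 3)


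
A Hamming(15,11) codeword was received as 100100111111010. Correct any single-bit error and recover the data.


Syndrome = 0: no error detected

Data: 00011111010 (no errors)


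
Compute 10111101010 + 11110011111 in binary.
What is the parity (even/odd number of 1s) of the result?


10111101010 = 1514
11110011111 = 1951
Sum = 3465 = 110110001001
1s count = 6

even parity (6 ones in 110110001001)


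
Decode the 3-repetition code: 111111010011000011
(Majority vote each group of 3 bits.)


Groups: 111, 111, 010, 011, 000, 011
Majority votes: 110101

110101


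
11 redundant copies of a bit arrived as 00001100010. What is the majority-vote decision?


Ones: 3 out of 11
Threshold: 6

0 (3/11 voted 1)


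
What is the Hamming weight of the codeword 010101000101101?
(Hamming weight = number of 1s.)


Counting 1s in 010101000101101

7


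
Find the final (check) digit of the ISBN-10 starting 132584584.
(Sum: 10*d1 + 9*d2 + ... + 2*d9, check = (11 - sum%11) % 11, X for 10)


Weighted sum: 208
208 mod 11 = 10

Check digit: 1


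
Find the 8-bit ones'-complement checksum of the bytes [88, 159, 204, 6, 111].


Sum = 568 mod 256 = 56
Complement = 199

199


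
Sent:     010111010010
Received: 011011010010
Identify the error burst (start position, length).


XOR: 001100000000

Burst at position 2, length 2


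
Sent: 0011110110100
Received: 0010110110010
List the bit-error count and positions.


XOR: 0001000000110

3 error(s) at position(s): 3, 10, 11


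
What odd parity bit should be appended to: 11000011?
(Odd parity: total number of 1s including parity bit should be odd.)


Number of 1s in data: 4
Parity bit: 1

1


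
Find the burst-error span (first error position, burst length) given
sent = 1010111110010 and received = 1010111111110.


XOR: 0000000001100

Burst at position 9, length 2


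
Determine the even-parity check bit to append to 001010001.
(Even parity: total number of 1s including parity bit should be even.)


Number of 1s in data: 3
Parity bit: 1

1


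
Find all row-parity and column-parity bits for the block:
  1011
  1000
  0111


Row parities: 111
Column parities: 0100

Row P: 111, Col P: 0100, Corner: 1


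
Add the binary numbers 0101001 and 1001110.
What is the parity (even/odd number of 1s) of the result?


0101001 = 41
1001110 = 78
Sum = 119 = 1110111
1s count = 6

even parity (6 ones in 1110111)


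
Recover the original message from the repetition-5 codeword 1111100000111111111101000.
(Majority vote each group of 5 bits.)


Groups: 11111, 00000, 11111, 11111, 01000
Majority votes: 10110

10110


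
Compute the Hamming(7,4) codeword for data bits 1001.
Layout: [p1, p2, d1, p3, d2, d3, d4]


Parity bits: p1=0, p2=0, p3=1

0011001


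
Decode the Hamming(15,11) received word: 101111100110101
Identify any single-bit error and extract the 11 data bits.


Syndrome = 1: error at position 1

Data: 11110110101 (corrected bit 1)


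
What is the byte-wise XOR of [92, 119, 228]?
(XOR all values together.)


XOR chain: 92 ^ 119 ^ 228 = 207

207


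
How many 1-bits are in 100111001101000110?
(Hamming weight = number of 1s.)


Counting 1s in 100111001101000110

9


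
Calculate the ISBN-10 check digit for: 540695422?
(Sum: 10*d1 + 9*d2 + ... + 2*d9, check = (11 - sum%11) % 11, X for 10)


Weighted sum: 233
233 mod 11 = 2

Check digit: 9


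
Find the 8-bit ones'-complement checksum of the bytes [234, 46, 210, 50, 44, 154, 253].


Sum = 991 mod 256 = 223
Complement = 32

32


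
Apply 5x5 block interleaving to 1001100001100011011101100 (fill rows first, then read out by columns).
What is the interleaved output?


Matrix:
  10011
  00001
  10001
  10111
  01100
Read columns: 1011000001000111001011110

1011000001000111001011110


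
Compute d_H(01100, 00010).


XOR: 01110
Count of 1s: 3

3


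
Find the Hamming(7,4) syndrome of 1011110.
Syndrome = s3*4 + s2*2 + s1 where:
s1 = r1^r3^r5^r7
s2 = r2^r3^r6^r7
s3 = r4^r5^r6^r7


s1=1, s2=0, s3=1

Syndrome = 5 (error at position 5)


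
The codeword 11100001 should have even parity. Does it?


Number of 1s: 4

Yes, parity is correct (4 ones)


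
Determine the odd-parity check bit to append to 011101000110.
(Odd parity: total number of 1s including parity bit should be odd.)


Number of 1s in data: 6
Parity bit: 1

1


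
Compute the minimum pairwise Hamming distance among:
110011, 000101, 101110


Comparing all pairs, minimum distance: 4
Can detect 3 errors, correct 1 errors

4


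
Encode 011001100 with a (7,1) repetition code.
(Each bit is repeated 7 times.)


Each bit -> 7 copies

000000011111111111111000000000000001111111111111100000000000000


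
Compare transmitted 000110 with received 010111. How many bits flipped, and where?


XOR: 010001

2 error(s) at position(s): 1, 5


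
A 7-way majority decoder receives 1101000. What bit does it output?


Ones: 3 out of 7
Threshold: 4

0 (3/7 voted 1)


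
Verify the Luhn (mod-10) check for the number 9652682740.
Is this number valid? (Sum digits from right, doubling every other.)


Luhn sum = 48
48 mod 10 = 8

Invalid (Luhn sum mod 10 = 8)


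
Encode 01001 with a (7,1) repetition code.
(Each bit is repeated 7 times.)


Each bit -> 7 copies

00000001111111000000000000001111111


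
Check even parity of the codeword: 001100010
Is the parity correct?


Number of 1s: 3

No, parity error (3 ones)


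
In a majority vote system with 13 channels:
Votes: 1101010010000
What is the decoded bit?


Ones: 5 out of 13
Threshold: 7

0 (5/13 voted 1)


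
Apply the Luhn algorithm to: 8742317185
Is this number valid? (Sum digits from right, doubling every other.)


Luhn sum = 49
49 mod 10 = 9

Invalid (Luhn sum mod 10 = 9)


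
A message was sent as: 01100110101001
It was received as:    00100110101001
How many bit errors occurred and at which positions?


XOR: 01000000000000

1 error(s) at position(s): 1


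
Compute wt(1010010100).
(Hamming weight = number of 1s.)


Counting 1s in 1010010100

4


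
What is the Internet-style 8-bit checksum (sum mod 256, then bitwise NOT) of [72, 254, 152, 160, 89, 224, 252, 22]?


Sum = 1225 mod 256 = 201
Complement = 54

54


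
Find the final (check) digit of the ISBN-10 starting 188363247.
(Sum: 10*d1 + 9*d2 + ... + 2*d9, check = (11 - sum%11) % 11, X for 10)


Weighted sum: 252
252 mod 11 = 10

Check digit: 1


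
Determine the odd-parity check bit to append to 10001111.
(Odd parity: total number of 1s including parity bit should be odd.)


Number of 1s in data: 5
Parity bit: 0

0


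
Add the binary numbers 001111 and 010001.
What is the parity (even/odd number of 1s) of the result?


001111 = 15
010001 = 17
Sum = 32 = 100000
1s count = 1

odd parity (1 ones in 100000)


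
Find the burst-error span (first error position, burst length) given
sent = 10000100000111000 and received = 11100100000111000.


XOR: 01100000000000000

Burst at position 1, length 2


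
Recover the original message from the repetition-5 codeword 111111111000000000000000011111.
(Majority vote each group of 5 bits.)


Groups: 11111, 11110, 00000, 00000, 00000, 11111
Majority votes: 110001

110001


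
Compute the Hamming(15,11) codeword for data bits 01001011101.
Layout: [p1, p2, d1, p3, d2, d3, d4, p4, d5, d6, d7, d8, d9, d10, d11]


Parity bits: p1=1, p2=0, p3=0, p4=1

100010011011101


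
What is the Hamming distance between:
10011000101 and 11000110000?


XOR: 01011110101
Count of 1s: 7

7


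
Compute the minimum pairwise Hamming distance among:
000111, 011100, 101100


Comparing all pairs, minimum distance: 2
Can detect 1 errors, correct 0 errors

2


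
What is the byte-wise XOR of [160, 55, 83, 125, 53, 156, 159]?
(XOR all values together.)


XOR chain: 160 ^ 55 ^ 83 ^ 125 ^ 53 ^ 156 ^ 159 = 143

143


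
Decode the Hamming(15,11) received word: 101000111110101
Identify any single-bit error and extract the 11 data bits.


Syndrome = 7: error at position 7

Data: 10001110101 (corrected bit 7)


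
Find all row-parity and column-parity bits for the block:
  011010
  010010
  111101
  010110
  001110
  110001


Row parities: 101111
Column parities: 011100

Row P: 101111, Col P: 011100, Corner: 1


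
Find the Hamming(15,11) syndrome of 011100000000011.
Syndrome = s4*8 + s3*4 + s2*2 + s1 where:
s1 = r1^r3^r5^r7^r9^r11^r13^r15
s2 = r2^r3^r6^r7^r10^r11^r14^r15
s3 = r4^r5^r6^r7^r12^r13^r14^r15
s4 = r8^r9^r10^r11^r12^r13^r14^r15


s1=0, s2=0, s3=1, s4=0

Syndrome = 4 (error at position 4)


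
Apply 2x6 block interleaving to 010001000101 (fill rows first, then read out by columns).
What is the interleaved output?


Matrix:
  010001
  000101
Read columns: 001000010011

001000010011


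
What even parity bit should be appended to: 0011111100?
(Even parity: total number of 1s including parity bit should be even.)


Number of 1s in data: 6
Parity bit: 0

0


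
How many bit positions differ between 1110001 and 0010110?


XOR: 1100111
Count of 1s: 5

5


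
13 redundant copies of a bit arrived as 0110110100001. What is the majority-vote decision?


Ones: 6 out of 13
Threshold: 7

0 (6/13 voted 1)


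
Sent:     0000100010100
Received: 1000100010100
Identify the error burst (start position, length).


XOR: 1000000000000

Burst at position 0, length 1


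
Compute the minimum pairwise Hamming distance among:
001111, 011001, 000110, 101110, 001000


Comparing all pairs, minimum distance: 2
Can detect 1 errors, correct 0 errors

2


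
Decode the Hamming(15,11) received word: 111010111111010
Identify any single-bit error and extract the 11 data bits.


Syndrome = 0: no error detected

Data: 11011111010 (no errors)


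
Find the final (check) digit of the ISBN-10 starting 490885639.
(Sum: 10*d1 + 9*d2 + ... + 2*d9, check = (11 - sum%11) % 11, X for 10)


Weighted sum: 301
301 mod 11 = 4

Check digit: 7


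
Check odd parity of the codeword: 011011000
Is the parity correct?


Number of 1s: 4

No, parity error (4 ones)


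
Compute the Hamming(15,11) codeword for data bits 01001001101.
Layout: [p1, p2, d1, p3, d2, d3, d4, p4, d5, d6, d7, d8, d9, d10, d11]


Parity bits: p1=0, p2=1, p3=0, p4=0

010010001001101


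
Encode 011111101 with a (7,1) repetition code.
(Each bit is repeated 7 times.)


Each bit -> 7 copies

000000011111111111111111111111111111111111111111100000001111111


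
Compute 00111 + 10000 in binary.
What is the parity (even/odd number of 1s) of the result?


00111 = 7
10000 = 16
Sum = 23 = 10111
1s count = 4

even parity (4 ones in 10111)


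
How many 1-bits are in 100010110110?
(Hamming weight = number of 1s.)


Counting 1s in 100010110110

6


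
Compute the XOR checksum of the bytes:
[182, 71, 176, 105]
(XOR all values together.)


XOR chain: 182 ^ 71 ^ 176 ^ 105 = 40

40


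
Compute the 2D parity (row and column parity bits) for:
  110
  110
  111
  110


Row parities: 0010
Column parities: 001

Row P: 0010, Col P: 001, Corner: 1


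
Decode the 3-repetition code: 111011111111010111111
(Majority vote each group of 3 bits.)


Groups: 111, 011, 111, 111, 010, 111, 111
Majority votes: 1111011

1111011


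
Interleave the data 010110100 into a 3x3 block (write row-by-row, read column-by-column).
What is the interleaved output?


Matrix:
  010
  110
  100
Read columns: 011110000

011110000


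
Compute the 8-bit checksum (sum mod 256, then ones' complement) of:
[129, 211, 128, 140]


Sum = 608 mod 256 = 96
Complement = 159

159


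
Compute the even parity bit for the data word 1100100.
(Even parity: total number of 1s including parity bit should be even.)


Number of 1s in data: 3
Parity bit: 1

1


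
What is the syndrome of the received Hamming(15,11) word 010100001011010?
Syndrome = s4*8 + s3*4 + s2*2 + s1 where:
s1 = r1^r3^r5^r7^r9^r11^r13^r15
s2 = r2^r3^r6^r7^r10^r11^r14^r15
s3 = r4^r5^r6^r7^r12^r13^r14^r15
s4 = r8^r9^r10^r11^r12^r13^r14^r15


s1=0, s2=1, s3=1, s4=0

Syndrome = 6 (error at position 6)


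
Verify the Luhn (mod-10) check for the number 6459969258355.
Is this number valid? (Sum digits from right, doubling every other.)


Luhn sum = 74
74 mod 10 = 4

Invalid (Luhn sum mod 10 = 4)


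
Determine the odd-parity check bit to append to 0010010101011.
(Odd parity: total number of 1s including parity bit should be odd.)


Number of 1s in data: 6
Parity bit: 1

1


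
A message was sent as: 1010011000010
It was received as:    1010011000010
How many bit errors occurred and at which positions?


XOR: 0000000000000

0 errors (received matches sent)


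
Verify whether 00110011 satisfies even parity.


Number of 1s: 4

Yes, parity is correct (4 ones)


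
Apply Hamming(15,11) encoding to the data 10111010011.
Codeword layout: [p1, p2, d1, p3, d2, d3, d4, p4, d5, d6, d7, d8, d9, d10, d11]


Parity bits: p1=1, p2=0, p3=0, p4=0

101001101010011


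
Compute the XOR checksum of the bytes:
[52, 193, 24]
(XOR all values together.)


XOR chain: 52 ^ 193 ^ 24 = 237

237


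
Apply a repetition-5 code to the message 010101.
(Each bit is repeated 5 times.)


Each bit -> 5 copies

000001111100000111110000011111


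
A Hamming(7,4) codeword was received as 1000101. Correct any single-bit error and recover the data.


Syndrome = 3: error at position 3

Data: 1101 (corrected bit 3)


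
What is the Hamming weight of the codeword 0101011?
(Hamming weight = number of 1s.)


Counting 1s in 0101011

4


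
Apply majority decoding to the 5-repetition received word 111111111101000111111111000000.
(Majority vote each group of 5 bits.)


Groups: 11111, 11111, 01000, 11111, 11110, 00000
Majority votes: 110110

110110


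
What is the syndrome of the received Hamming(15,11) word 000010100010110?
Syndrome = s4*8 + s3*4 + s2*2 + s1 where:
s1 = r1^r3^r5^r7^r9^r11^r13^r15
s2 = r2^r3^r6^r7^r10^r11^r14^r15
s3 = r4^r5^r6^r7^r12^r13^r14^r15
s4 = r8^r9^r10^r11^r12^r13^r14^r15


s1=0, s2=1, s3=0, s4=1

Syndrome = 10 (error at position 10)


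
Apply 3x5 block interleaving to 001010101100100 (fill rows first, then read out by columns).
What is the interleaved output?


Matrix:
  00101
  01011
  00100
Read columns: 000010101010110

000010101010110


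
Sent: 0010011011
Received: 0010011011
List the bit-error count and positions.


XOR: 0000000000

0 errors (received matches sent)


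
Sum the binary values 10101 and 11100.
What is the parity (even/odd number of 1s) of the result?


10101 = 21
11100 = 28
Sum = 49 = 110001
1s count = 3

odd parity (3 ones in 110001)


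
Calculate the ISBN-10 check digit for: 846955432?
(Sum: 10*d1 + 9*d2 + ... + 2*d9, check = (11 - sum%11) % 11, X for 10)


Weighted sum: 311
311 mod 11 = 3

Check digit: 8


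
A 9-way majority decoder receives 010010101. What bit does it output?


Ones: 4 out of 9
Threshold: 5

0 (4/9 voted 1)


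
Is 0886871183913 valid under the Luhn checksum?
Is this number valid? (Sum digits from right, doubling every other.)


Luhn sum = 62
62 mod 10 = 2

Invalid (Luhn sum mod 10 = 2)


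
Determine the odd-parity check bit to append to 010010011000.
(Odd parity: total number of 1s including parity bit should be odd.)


Number of 1s in data: 4
Parity bit: 1

1


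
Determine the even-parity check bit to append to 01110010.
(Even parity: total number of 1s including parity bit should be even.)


Number of 1s in data: 4
Parity bit: 0

0


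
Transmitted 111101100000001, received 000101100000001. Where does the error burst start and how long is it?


XOR: 111000000000000

Burst at position 0, length 3


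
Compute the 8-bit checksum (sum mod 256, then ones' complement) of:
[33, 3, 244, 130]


Sum = 410 mod 256 = 154
Complement = 101

101


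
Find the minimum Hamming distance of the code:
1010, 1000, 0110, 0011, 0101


Comparing all pairs, minimum distance: 1
Can detect 0 errors, correct 0 errors

1


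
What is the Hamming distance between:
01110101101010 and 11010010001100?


XOR: 10100111100110
Count of 1s: 8

8


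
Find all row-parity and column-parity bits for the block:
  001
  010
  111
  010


Row parities: 1111
Column parities: 110

Row P: 1111, Col P: 110, Corner: 0


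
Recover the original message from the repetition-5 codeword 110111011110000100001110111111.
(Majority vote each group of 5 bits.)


Groups: 11011, 10111, 10000, 10000, 11101, 11111
Majority votes: 110011

110011


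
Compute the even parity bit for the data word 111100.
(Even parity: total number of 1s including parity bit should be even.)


Number of 1s in data: 4
Parity bit: 0

0


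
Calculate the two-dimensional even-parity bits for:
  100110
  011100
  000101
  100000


Row parities: 1101
Column parities: 011111

Row P: 1101, Col P: 011111, Corner: 1


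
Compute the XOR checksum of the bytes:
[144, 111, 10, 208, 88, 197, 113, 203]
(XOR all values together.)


XOR chain: 144 ^ 111 ^ 10 ^ 208 ^ 88 ^ 197 ^ 113 ^ 203 = 2

2


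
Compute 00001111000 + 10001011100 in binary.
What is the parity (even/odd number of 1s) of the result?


00001111000 = 120
10001011100 = 1116
Sum = 1236 = 10011010100
1s count = 5

odd parity (5 ones in 10011010100)


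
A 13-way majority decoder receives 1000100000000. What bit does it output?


Ones: 2 out of 13
Threshold: 7

0 (2/13 voted 1)


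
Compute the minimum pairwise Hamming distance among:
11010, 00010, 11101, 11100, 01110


Comparing all pairs, minimum distance: 1
Can detect 0 errors, correct 0 errors

1


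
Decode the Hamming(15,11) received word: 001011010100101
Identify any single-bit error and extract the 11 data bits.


Syndrome = 0: no error detected

Data: 11100100101 (no errors)


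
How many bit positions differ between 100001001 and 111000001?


XOR: 011001000
Count of 1s: 3

3


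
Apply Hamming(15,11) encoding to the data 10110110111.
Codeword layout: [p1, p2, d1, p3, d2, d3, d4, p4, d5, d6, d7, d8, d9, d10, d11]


Parity bits: p1=1, p2=1, p3=1, p4=1

111101110110111


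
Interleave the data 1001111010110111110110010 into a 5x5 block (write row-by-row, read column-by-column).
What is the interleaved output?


Matrix:
  10011
  11010
  11011
  11101
  10010
Read columns: 1111101110000101110110110

1111101110000101110110110


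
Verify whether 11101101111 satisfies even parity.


Number of 1s: 9

No, parity error (9 ones)


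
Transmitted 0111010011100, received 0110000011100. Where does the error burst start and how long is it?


XOR: 0001010000000

Burst at position 3, length 3


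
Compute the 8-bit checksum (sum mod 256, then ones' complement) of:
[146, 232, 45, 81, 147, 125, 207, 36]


Sum = 1019 mod 256 = 251
Complement = 4

4


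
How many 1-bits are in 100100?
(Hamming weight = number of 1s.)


Counting 1s in 100100

2


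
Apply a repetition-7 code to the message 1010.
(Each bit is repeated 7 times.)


Each bit -> 7 copies

1111111000000011111110000000


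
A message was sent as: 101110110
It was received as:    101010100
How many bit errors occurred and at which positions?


XOR: 000100010

2 error(s) at position(s): 3, 7


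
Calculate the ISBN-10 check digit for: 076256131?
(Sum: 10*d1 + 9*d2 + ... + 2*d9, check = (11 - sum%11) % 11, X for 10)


Weighted sum: 200
200 mod 11 = 2

Check digit: 9


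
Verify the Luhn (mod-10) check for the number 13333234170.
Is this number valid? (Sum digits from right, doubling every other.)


Luhn sum = 40
40 mod 10 = 0

Valid (Luhn sum mod 10 = 0)


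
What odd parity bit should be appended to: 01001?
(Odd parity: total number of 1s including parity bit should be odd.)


Number of 1s in data: 2
Parity bit: 1

1


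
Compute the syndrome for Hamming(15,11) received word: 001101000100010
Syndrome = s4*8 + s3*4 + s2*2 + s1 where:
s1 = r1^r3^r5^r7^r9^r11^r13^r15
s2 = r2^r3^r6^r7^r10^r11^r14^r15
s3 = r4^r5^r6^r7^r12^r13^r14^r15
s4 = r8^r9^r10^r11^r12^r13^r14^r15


s1=1, s2=0, s3=1, s4=0

Syndrome = 5 (error at position 5)


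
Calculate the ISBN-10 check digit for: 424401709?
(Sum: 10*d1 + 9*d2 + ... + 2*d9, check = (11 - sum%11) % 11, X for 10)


Weighted sum: 169
169 mod 11 = 4

Check digit: 7


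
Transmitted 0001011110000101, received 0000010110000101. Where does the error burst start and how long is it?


XOR: 0001001000000000

Burst at position 3, length 4


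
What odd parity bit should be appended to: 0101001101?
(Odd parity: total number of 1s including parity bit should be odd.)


Number of 1s in data: 5
Parity bit: 0

0


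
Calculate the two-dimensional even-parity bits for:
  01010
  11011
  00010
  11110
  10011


Row parities: 00101
Column parities: 11110

Row P: 00101, Col P: 11110, Corner: 0


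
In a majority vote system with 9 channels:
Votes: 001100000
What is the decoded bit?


Ones: 2 out of 9
Threshold: 5

0 (2/9 voted 1)


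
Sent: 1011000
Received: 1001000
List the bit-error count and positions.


XOR: 0010000

1 error(s) at position(s): 2


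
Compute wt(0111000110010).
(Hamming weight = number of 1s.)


Counting 1s in 0111000110010

6


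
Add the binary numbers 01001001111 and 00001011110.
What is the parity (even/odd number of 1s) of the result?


01001001111 = 591
00001011110 = 94
Sum = 685 = 1010101101
1s count = 6

even parity (6 ones in 1010101101)


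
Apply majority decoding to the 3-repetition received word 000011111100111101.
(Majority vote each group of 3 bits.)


Groups: 000, 011, 111, 100, 111, 101
Majority votes: 011011

011011


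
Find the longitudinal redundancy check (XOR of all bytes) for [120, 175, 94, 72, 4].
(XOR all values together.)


XOR chain: 120 ^ 175 ^ 94 ^ 72 ^ 4 = 197

197


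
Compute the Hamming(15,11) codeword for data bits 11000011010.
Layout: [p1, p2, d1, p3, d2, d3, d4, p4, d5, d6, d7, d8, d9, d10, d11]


Parity bits: p1=1, p2=1, p3=1, p4=1

111110010011010


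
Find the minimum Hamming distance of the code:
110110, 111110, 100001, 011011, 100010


Comparing all pairs, minimum distance: 1
Can detect 0 errors, correct 0 errors

1


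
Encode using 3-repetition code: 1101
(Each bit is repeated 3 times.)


Each bit -> 3 copies

111111000111


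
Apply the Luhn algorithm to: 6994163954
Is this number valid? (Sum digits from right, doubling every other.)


Luhn sum = 53
53 mod 10 = 3

Invalid (Luhn sum mod 10 = 3)


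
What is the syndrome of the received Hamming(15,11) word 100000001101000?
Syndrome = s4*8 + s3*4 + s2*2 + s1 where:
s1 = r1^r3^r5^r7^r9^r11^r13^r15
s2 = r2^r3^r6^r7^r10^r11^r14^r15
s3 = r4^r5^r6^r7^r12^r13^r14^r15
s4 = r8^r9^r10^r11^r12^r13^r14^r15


s1=0, s2=1, s3=1, s4=1

Syndrome = 14 (error at position 14)


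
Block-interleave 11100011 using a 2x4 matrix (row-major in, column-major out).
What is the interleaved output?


Matrix:
  1110
  0011
Read columns: 10101101

10101101


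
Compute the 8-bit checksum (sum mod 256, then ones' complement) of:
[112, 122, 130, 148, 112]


Sum = 624 mod 256 = 112
Complement = 143

143


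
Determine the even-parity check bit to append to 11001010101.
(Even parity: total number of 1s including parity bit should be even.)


Number of 1s in data: 6
Parity bit: 0

0


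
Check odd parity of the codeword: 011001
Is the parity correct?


Number of 1s: 3

Yes, parity is correct (3 ones)


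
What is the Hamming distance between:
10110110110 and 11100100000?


XOR: 01010010110
Count of 1s: 5

5


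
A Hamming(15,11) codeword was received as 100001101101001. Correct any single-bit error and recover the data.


Syndrome = 0: no error detected

Data: 00111101001 (no errors)


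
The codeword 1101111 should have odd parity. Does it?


Number of 1s: 6

No, parity error (6 ones)


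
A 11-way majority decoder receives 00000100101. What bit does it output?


Ones: 3 out of 11
Threshold: 6

0 (3/11 voted 1)


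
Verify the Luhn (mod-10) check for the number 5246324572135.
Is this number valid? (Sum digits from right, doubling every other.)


Luhn sum = 51
51 mod 10 = 1

Invalid (Luhn sum mod 10 = 1)


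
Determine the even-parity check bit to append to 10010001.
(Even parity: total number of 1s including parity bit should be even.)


Number of 1s in data: 3
Parity bit: 1

1


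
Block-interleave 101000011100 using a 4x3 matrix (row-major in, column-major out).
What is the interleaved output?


Matrix:
  101
  000
  011
  100
Read columns: 100100101010

100100101010


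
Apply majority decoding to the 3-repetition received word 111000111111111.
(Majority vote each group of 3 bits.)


Groups: 111, 000, 111, 111, 111
Majority votes: 10111

10111


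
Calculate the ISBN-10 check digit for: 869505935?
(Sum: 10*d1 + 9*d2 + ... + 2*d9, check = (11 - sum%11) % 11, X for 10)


Weighted sum: 321
321 mod 11 = 2

Check digit: 9


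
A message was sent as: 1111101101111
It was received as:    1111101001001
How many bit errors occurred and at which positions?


XOR: 0000000100110

3 error(s) at position(s): 7, 10, 11


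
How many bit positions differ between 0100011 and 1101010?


XOR: 1001001
Count of 1s: 3

3


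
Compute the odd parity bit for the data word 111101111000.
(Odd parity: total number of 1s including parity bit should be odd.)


Number of 1s in data: 8
Parity bit: 1

1


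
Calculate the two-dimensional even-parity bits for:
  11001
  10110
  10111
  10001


Row parities: 1100
Column parities: 01001

Row P: 1100, Col P: 01001, Corner: 0


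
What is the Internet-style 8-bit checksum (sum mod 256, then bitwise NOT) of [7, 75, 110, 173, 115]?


Sum = 480 mod 256 = 224
Complement = 31

31


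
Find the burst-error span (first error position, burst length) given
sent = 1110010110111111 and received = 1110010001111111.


XOR: 0000000111000000

Burst at position 7, length 3


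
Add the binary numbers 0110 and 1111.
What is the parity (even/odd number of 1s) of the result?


0110 = 6
1111 = 15
Sum = 21 = 10101
1s count = 3

odd parity (3 ones in 10101)


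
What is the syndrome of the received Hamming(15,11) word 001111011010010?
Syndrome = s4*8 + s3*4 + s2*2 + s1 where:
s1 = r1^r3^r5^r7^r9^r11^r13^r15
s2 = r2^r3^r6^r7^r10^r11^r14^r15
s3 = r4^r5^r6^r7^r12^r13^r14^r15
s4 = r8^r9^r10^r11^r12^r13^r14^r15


s1=0, s2=0, s3=0, s4=0

Syndrome = 0 (no error)


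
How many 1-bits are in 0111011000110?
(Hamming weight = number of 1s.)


Counting 1s in 0111011000110

7


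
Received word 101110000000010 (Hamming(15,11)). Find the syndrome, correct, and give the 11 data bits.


Syndrome = 13: error at position 13

Data: 11000000110 (corrected bit 13)


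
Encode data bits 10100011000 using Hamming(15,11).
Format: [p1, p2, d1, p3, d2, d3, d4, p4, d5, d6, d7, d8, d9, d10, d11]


Parity bits: p1=0, p2=1, p3=0, p4=0

011001000011000


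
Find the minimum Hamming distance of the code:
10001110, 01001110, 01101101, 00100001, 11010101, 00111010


Comparing all pairs, minimum distance: 2
Can detect 1 errors, correct 0 errors

2


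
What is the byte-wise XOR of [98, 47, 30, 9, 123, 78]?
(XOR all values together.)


XOR chain: 98 ^ 47 ^ 30 ^ 9 ^ 123 ^ 78 = 111

111


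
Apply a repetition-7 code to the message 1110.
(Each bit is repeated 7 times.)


Each bit -> 7 copies

1111111111111111111110000000


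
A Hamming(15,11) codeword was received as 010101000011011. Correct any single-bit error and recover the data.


Syndrome = 6: error at position 6

Data: 00000011011 (corrected bit 6)


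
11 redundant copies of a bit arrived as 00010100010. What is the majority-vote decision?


Ones: 3 out of 11
Threshold: 6

0 (3/11 voted 1)


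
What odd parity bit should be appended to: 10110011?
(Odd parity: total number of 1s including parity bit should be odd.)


Number of 1s in data: 5
Parity bit: 0

0


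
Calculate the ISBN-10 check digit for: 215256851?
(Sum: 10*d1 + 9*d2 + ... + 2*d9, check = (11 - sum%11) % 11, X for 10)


Weighted sum: 192
192 mod 11 = 5

Check digit: 6


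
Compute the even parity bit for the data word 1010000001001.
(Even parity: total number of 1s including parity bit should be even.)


Number of 1s in data: 4
Parity bit: 0

0


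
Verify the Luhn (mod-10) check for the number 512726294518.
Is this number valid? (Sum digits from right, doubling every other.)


Luhn sum = 59
59 mod 10 = 9

Invalid (Luhn sum mod 10 = 9)


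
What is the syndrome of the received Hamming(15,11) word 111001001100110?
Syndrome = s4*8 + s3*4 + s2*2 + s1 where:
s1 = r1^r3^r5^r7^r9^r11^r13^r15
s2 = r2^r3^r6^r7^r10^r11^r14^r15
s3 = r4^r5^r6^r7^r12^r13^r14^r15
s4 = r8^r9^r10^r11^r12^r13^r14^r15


s1=0, s2=1, s3=1, s4=0

Syndrome = 6 (error at position 6)


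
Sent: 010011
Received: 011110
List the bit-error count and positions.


XOR: 001101

3 error(s) at position(s): 2, 3, 5


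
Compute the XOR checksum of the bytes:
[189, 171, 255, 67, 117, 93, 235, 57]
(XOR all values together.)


XOR chain: 189 ^ 171 ^ 255 ^ 67 ^ 117 ^ 93 ^ 235 ^ 57 = 80

80
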